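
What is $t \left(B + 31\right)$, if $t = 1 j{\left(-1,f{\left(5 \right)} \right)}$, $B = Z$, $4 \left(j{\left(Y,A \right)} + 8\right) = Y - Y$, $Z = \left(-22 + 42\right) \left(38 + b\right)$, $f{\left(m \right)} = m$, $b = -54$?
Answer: $2312$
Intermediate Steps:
$Z = -320$ ($Z = \left(-22 + 42\right) \left(38 - 54\right) = 20 \left(-16\right) = -320$)
$j{\left(Y,A \right)} = -8$ ($j{\left(Y,A \right)} = -8 + \frac{Y - Y}{4} = -8 + \frac{1}{4} \cdot 0 = -8 + 0 = -8$)
$B = -320$
$t = -8$ ($t = 1 \left(-8\right) = -8$)
$t \left(B + 31\right) = - 8 \left(-320 + 31\right) = \left(-8\right) \left(-289\right) = 2312$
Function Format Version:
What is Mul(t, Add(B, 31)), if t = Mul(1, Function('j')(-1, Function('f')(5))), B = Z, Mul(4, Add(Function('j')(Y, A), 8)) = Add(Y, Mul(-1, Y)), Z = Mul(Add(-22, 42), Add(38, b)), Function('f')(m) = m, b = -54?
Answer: 2312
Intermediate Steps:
Z = -320 (Z = Mul(Add(-22, 42), Add(38, -54)) = Mul(20, -16) = -320)
Function('j')(Y, A) = -8 (Function('j')(Y, A) = Add(-8, Mul(Rational(1, 4), Add(Y, Mul(-1, Y)))) = Add(-8, Mul(Rational(1, 4), 0)) = Add(-8, 0) = -8)
B = -320
t = -8 (t = Mul(1, -8) = -8)
Mul(t, Add(B, 31)) = Mul(-8, Add(-320, 31)) = Mul(-8, -289) = 2312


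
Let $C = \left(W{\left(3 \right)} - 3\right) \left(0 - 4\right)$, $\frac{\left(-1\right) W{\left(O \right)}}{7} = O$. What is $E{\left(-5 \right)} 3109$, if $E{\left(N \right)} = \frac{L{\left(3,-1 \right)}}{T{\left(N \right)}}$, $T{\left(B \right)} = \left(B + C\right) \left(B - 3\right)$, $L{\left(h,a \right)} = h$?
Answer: $- \frac{9327}{728} \approx -12.812$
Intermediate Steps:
$W{\left(O \right)} = - 7 O$
$C = 96$ ($C = \left(\left(-7\right) 3 - 3\right) \left(0 - 4\right) = \left(-21 - 3\right) \left(-4\right) = \left(-24\right) \left(-4\right) = 96$)
$T{\left(B \right)} = \left(-3 + B\right) \left(96 + B\right)$ ($T{\left(B \right)} = \left(B + 96\right) \left(B - 3\right) = \left(96 + B\right) \left(-3 + B\right) = \left(-3 + B\right) \left(96 + B\right)$)
$E{\left(N \right)} = \frac{3}{-288 + N^{2} + 93 N}$
$E{\left(-5 \right)} 3109 = \frac{3}{-288 + \left(-5\right)^{2} + 93 \left(-5\right)} 3109 = \frac{3}{-288 + 25 - 465} \cdot 3109 = \frac{3}{-728} \cdot 3109 = 3 \left(- \frac{1}{728}\right) 3109 = \left(- \frac{3}{728}\right) 3109 = - \frac{9327}{728}$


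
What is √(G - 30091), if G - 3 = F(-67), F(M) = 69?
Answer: I*√30019 ≈ 173.26*I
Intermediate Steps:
G = 72 (G = 3 + 69 = 72)
√(G - 30091) = √(72 - 30091) = √(-30019) = I*√30019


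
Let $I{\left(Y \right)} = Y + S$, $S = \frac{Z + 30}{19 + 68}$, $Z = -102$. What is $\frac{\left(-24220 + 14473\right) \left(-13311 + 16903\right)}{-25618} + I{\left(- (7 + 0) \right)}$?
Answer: $\frac{504755105}{371461} \approx 1358.8$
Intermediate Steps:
$S = - \frac{24}{29}$ ($S = \frac{-102 + 30}{19 + 68} = - \frac{72}{87} = \left(-72\right) \frac{1}{87} = - \frac{24}{29} \approx -0.82759$)
$I{\left(Y \right)} = - \frac{24}{29} + Y$ ($I{\left(Y \right)} = Y - \frac{24}{29} = - \frac{24}{29} + Y$)
$\frac{\left(-24220 + 14473\right) \left(-13311 + 16903\right)}{-25618} + I{\left(- (7 + 0) \right)} = \frac{\left(-24220 + 14473\right) \left(-13311 + 16903\right)}{-25618} - \frac{227}{29} = \left(-9747\right) 3592 \left(- \frac{1}{25618}\right) - \frac{227}{29} = \left(-35011224\right) \left(- \frac{1}{25618}\right) - \frac{227}{29} = \frac{17505612}{12809} - \frac{227}{29} = \frac{504755105}{371461}$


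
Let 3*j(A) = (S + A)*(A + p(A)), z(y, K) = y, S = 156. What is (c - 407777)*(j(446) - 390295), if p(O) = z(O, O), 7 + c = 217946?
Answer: 120338498038/3 ≈ 4.0113e+10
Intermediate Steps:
c = 217939 (c = -7 + 217946 = 217939)
p(O) = O
j(A) = 2*A*(156 + A)/3 (j(A) = ((156 + A)*(A + A))/3 = ((156 + A)*(2*A))/3 = (2*A*(156 + A))/3 = 2*A*(156 + A)/3)
(c - 407777)*(j(446) - 390295) = (217939 - 407777)*((2/3)*446*(156 + 446) - 390295) = -189838*((2/3)*446*602 - 390295) = -189838*(536984/3 - 390295) = -189838*(-633901/3) = 120338498038/3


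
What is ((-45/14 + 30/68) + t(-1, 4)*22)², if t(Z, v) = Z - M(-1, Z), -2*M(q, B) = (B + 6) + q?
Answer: 5234944/14161 ≈ 369.67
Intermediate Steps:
M(q, B) = -3 - B/2 - q/2 (M(q, B) = -((B + 6) + q)/2 = -((6 + B) + q)/2 = -(6 + B + q)/2 = -3 - B/2 - q/2)
t(Z, v) = 5/2 + 3*Z/2 (t(Z, v) = Z - (-3 - Z/2 - ½*(-1)) = Z - (-3 - Z/2 + ½) = Z - (-5/2 - Z/2) = Z + (5/2 + Z/2) = 5/2 + 3*Z/2)
((-45/14 + 30/68) + t(-1, 4)*22)² = ((-45/14 + 30/68) + (5/2 + (3/2)*(-1))*22)² = ((-45*1/14 + 30*(1/68)) + (5/2 - 3/2)*22)² = ((-45/14 + 15/34) + 1*22)² = (-330/119 + 22)² = (2288/119)² = 5234944/14161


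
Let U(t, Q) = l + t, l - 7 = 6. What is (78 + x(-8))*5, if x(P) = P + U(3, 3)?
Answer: 430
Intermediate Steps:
l = 13 (l = 7 + 6 = 13)
U(t, Q) = 13 + t
x(P) = 16 + P (x(P) = P + (13 + 3) = P + 16 = 16 + P)
(78 + x(-8))*5 = (78 + (16 - 8))*5 = (78 + 8)*5 = 86*5 = 430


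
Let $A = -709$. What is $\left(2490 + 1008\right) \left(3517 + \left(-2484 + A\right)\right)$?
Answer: $1133352$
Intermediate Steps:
$\left(2490 + 1008\right) \left(3517 + \left(-2484 + A\right)\right) = \left(2490 + 1008\right) \left(3517 - 3193\right) = 3498 \left(3517 - 3193\right) = 3498 \cdot 324 = 1133352$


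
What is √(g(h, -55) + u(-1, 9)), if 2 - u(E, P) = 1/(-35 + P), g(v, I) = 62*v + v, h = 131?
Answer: √5580406/26 ≈ 90.857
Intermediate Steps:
g(v, I) = 63*v
u(E, P) = 2 - 1/(-35 + P)
√(g(h, -55) + u(-1, 9)) = √(63*131 + (-71 + 2*9)/(-35 + 9)) = √(8253 + (-71 + 18)/(-26)) = √(8253 - 1/26*(-53)) = √(8253 + 53/26) = √(214631/26) = √5580406/26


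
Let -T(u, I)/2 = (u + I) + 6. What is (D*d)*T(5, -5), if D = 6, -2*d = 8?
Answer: 288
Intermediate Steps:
T(u, I) = -12 - 2*I - 2*u (T(u, I) = -2*((u + I) + 6) = -2*((I + u) + 6) = -2*(6 + I + u) = -12 - 2*I - 2*u)
d = -4 (d = -1/2*8 = -4)
(D*d)*T(5, -5) = (6*(-4))*(-12 - 2*(-5) - 2*5) = -24*(-12 + 10 - 10) = -24*(-12) = 288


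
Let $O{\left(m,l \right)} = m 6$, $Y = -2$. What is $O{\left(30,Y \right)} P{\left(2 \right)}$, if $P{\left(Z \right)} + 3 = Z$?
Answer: $-180$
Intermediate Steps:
$P{\left(Z \right)} = -3 + Z$
$O{\left(m,l \right)} = 6 m$
$O{\left(30,Y \right)} P{\left(2 \right)} = 6 \cdot 30 \left(-3 + 2\right) = 180 \left(-1\right) = -180$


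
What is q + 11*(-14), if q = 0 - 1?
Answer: -155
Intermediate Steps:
q = -1
q + 11*(-14) = -1 + 11*(-14) = -1 - 154 = -155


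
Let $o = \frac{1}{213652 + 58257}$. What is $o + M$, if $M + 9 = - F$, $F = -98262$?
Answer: $\frac{26715874978}{271909} \approx 98253.0$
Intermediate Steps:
$o = \frac{1}{271909} \approx 3.6777 \cdot 10^{-6}$
$M = 98253$ ($M = -9 - -98262 = -9 + 98262 = 98253$)
$o + M = \frac{1}{271909} + 98253 = \frac{26715874978}{271909}$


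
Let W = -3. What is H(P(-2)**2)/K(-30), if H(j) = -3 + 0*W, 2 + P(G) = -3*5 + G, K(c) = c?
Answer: 1/10 ≈ 0.10000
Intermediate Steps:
P(G) = -17 + G (P(G) = -2 + (-3*5 + G) = -2 + (-15 + G) = -17 + G)
H(j) = -3 (H(j) = -3 + 0*(-3) = -3 + 0 = -3)
H(P(-2)**2)/K(-30) = -3/(-30) = -3*(-1/30) = 1/10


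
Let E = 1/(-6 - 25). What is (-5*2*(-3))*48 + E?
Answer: 44639/31 ≈ 1440.0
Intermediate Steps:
E = -1/31 (E = 1/(-31) = -1/31 ≈ -0.032258)
(-5*2*(-3))*48 + E = (-5*2*(-3))*48 - 1/31 = -10*(-3)*48 - 1/31 = 30*48 - 1/31 = 1440 - 1/31 = 44639/31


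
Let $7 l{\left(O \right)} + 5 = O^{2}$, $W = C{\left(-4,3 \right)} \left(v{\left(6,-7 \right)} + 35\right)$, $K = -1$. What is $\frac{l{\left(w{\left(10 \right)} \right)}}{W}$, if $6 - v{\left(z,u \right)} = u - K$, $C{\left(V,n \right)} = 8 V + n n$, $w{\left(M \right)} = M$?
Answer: $- \frac{95}{7567} \approx -0.012555$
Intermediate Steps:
$C{\left(V,n \right)} = n^{2} + 8 V$ ($C{\left(V,n \right)} = 8 V + n^{2} = n^{2} + 8 V$)
$v{\left(z,u \right)} = 5 - u$ ($v{\left(z,u \right)} = 6 - \left(u - -1\right) = 6 - \left(u + 1\right) = 6 - \left(1 + u\right) = 5 - u$)
$W = -1081$ ($W = \left(3^{2} + 8 \left(-4\right)\right) \left(\left(5 - -7\right) + 35\right) = \left(9 - 32\right) \left(\left(5 + 7\right) + 35\right) = - 23 \left(12 + 35\right) = \left(-23\right) 47 = -1081$)
$l{\left(O \right)} = - \frac{5}{7} + \frac{O^{2}}{7}$
$\frac{l{\left(w{\left(10 \right)} \right)}}{W} = \frac{- \frac{5}{7} + \frac{10^{2}}{7}}{-1081} = \left(- \frac{5}{7} + \frac{1}{7} \cdot 100\right) \left(- \frac{1}{1081}\right) = \left(- \frac{5}{7} + \frac{100}{7}\right) \left(- \frac{1}{1081}\right) = \frac{95}{7} \left(- \frac{1}{1081}\right) = - \frac{95}{7567}$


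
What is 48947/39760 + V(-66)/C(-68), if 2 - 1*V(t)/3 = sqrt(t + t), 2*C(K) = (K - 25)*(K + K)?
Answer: 25814949/20953520 - I*sqrt(33)/1054 ≈ 1.232 - 0.0054502*I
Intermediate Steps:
C(K) = K*(-25 + K) (C(K) = ((K - 25)*(K + K))/2 = ((-25 + K)*(2*K))/2 = (2*K*(-25 + K))/2 = K*(-25 + K))
V(t) = 6 - 3*sqrt(2)*sqrt(t) (V(t) = 6 - 3*sqrt(t + t) = 6 - 3*sqrt(2)*sqrt(t))
48947/39760 + V(-66)/C(-68) = 48947/39760 + (6 - 3*sqrt(2)*sqrt(-66))/((-68*(-25 - 68))) = 48947*(1/39760) + (6 - 3*sqrt(2)*I*sqrt(66))/((-68*(-93))) = 48947/39760 + (6 - 6*I*sqrt(33))/6324 = 48947/39760 + (6 - 6*I*sqrt(33))*(1/6324) = 48947/39760 + (1/1054 - I*sqrt(33)/1054) = 25814949/20953520 - I*sqrt(33)/1054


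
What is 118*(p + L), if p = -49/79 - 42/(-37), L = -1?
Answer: -167324/2923 ≈ -57.244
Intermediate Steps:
p = 1505/2923 (p = -49*1/79 - 42*(-1/37) = -49/79 + 42/37 = 1505/2923 ≈ 0.51488)
118*(p + L) = 118*(1505/2923 - 1) = 118*(-1418/2923) = -167324/2923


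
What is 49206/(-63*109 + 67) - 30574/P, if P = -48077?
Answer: -1078886831/163461800 ≈ -6.6002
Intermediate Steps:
49206/(-63*109 + 67) - 30574/P = 49206/(-63*109 + 67) - 30574/(-48077) = 49206/(-6867 + 67) - 30574*(-1/48077) = 49206/(-6800) + 30574/48077 = 49206*(-1/6800) + 30574/48077 = -24603/3400 + 30574/48077 = -1078886831/163461800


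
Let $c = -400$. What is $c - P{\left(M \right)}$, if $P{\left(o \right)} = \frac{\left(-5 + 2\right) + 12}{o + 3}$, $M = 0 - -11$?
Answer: $- \frac{5609}{14} \approx -400.64$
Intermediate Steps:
$M = 11$ ($M = 0 + 11 = 11$)
$P{\left(o \right)} = \frac{9}{3 + o}$ ($P{\left(o \right)} = \frac{-3 + 12}{3 + o} = \frac{9}{3 + o}$)
$c - P{\left(M \right)} = -400 - \frac{9}{3 + 11} = -400 - \frac{9}{14} = - \frac{5609}{14}$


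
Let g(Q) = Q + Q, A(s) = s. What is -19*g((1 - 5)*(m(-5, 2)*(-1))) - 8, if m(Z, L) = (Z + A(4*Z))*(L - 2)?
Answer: -8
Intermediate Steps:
m(Z, L) = 5*Z*(-2 + L) (m(Z, L) = (Z + 4*Z)*(L - 2) = (5*Z)*(-2 + L) = 5*Z*(-2 + L))
g(Q) = 2*Q
-19*g((1 - 5)*(m(-5, 2)*(-1))) - 8 = -38*(1 - 5)*((5*(-5)*(-2 + 2))*(-1)) - 8 = -38*(-4*5*(-5)*0*(-1)) - 8 = -38*(-0*(-1)) - 8 = -38*(-4*0) - 8 = -38*0 - 8 = -19*0 - 8 = 0 - 8 = -8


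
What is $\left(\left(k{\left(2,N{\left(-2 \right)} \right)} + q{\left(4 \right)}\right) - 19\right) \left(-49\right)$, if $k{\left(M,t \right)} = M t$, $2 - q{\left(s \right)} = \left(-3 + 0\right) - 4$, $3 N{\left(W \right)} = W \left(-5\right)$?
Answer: $\frac{490}{3} \approx 163.33$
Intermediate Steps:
$N{\left(W \right)} = - \frac{5 W}{3}$ ($N{\left(W \right)} = \frac{W \left(-5\right)}{3} = \frac{\left(-5\right) W}{3} = - \frac{5 W}{3}$)
$q{\left(s \right)} = 9$ ($q{\left(s \right)} = 2 - \left(\left(-3 + 0\right) - 4\right) = 2 - \left(-3 - 4\right) = 2 - -7 = 2 + 7 = 9$)
$\left(\left(k{\left(2,N{\left(-2 \right)} \right)} + q{\left(4 \right)}\right) - 19\right) \left(-49\right) = \left(\left(2 \left(\left(- \frac{5}{3}\right) \left(-2\right)\right) + 9\right) - 19\right) \left(-49\right) = \left(\left(2 \cdot \frac{10}{3} + 9\right) - 19\right) \left(-49\right) = \left(\left(\frac{20}{3} + 9\right) - 19\right) \left(-49\right) = \left(\frac{47}{3} - 19\right) \left(-49\right) = \left(- \frac{10}{3}\right) \left(-49\right) = \frac{490}{3}$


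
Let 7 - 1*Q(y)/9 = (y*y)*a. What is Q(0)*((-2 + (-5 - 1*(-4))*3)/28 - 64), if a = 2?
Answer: -16173/4 ≈ -4043.3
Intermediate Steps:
Q(y) = 63 - 18*y**2 (Q(y) = 63 - 9*y*y*2 = 63 - 9*y**2*2 = 63 - 18*y**2)
Q(0)*((-2 + (-5 - 1*(-4))*3)/28 - 64) = (63 - 18*0**2)*((-2 + (-5 - 1*(-4))*3)/28 - 64) = (63 - 18*0)*((-2 + (-5 + 4)*3)*(1/28) - 64) = (63 + 0)*((-2 - 1*3)*(1/28) - 64) = 63*((-2 - 3)*(1/28) - 64) = 63*(-5*1/28 - 64) = 63*(-5/28 - 64) = 63*(-1797/28) = -16173/4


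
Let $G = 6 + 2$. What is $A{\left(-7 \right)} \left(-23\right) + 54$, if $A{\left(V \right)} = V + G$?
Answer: $31$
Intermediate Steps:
$G = 8$
$A{\left(V \right)} = 8 + V$ ($A{\left(V \right)} = V + 8 = 8 + V$)
$A{\left(-7 \right)} \left(-23\right) + 54 = \left(8 - 7\right) \left(-23\right) + 54 = 1 \left(-23\right) + 54 = -23 + 54 = 31$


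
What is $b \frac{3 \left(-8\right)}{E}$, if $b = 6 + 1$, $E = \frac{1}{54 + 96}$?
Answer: $-25200$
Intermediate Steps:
$E = \frac{1}{150} \approx 0.0066667$
$b = 7$
$b \frac{3 \left(-8\right)}{E} = 7 \cdot 3 \left(-8\right) \frac{1}{\frac{1}{150}} = 7 \left(\left(-24\right) 150\right) = 7 \left(-3600\right) = -25200$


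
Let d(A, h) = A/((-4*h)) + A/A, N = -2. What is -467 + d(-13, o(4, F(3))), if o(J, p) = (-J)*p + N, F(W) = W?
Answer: -26109/56 ≈ -466.23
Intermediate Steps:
o(J, p) = -2 - J*p (o(J, p) = (-J)*p - 2 = -J*p - 2 = -2 - J*p)
d(A, h) = 1 - A/(4*h) (d(A, h) = A*(-1/(4*h)) + 1 = -A/(4*h) + 1 = 1 - A/(4*h))
-467 + d(-13, o(4, F(3))) = -467 + ((-2 - 1*4*3) - 1/4*(-13))/(-2 - 1*4*3) = -467 + ((-2 - 12) + 13/4)/(-2 - 12) = -467 + (-14 + 13/4)/(-14) = -467 - 1/14*(-43/4) = -467 + 43/56 = -26109/56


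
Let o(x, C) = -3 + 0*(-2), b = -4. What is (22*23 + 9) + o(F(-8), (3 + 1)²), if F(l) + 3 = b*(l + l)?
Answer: 512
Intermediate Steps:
F(l) = -3 - 8*l (F(l) = -3 - 4*(l + l) = -3 - 8*l)
o(x, C) = -3 (o(x, C) = -3 + 0 = -3)
(22*23 + 9) + o(F(-8), (3 + 1)²) = (22*23 + 9) - 3 = (506 + 9) - 3 = 515 - 3 = 512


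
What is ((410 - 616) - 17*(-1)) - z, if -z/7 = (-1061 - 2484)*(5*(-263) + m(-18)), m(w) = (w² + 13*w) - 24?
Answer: 30993746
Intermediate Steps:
m(w) = -24 + w² + 13*w
z = -30993935 (z = -7*(-1061 - 2484)*(5*(-263) + (-24 + (-18)² + 13*(-18))) = -(-24815)*(-1315 + (-24 + 324 - 234)) = -(-24815)*(-1315 + 66) = -(-24815)*(-1249) = -7*4427705 = -30993935)
((410 - 616) - 17*(-1)) - z = ((410 - 616) - 17*(-1)) - 1*(-30993935) = (-206 - 1*(-17)) + 30993935 = (-206 + 17) + 30993935 = -189 + 30993935 = 30993746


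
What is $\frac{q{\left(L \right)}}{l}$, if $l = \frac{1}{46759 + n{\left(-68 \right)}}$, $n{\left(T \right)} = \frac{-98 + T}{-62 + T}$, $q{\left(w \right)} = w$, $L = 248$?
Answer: $\frac{753775664}{65} \approx 1.1597 \cdot 10^{7}$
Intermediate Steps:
$n{\left(T \right)} = \frac{-98 + T}{-62 + T}$
$l = \frac{65}{3039418}$ ($l = \frac{1}{46759 + \frac{-98 - 68}{-62 - 68}} = \frac{1}{46759 + \frac{1}{-130} \left(-166\right)} = \frac{1}{46759 - - \frac{83}{65}} = \frac{1}{46759 + \frac{83}{65}} = \frac{1}{\frac{3039418}{65}} = \frac{65}{3039418} \approx 2.1386 \cdot 10^{-5}$)
$\frac{q{\left(L \right)}}{l} = \frac{248}{\frac{65}{3039418}} = 248 \cdot \frac{3039418}{65} = \frac{753775664}{65}$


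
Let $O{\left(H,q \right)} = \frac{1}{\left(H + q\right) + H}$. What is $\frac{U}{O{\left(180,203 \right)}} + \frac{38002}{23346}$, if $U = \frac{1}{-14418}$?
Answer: $\frac{29709391}{18700146} \approx 1.5887$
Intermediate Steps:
$U = - \frac{1}{14418} \approx -6.9358 \cdot 10^{-5}$
$O{\left(H,q \right)} = \frac{1}{q + 2 H}$
$\frac{U}{O{\left(180,203 \right)}} + \frac{38002}{23346} = - \frac{1}{14418 \frac{1}{203 + 2 \cdot 180}} + \frac{38002}{23346} = - \frac{1}{14418 \frac{1}{203 + 360}} + 38002 \cdot \frac{1}{23346} = - \frac{1}{14418 \cdot \frac{1}{563}} + \frac{19001}{11673} = - \frac{\frac{1}{\frac{1}{563}}}{14418} + \frac{19001}{11673} = \left(- \frac{1}{14418}\right) 563 + \frac{19001}{11673} = - \frac{563}{14418} + \frac{19001}{11673} = \frac{29709391}{18700146}$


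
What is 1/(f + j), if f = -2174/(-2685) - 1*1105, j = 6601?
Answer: 2685/14758934 ≈ 0.00018192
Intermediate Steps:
f = -2964751/2685 (f = -2174*(-1/2685) - 1105 = 2174/2685 - 1105 = -2964751/2685 ≈ -1104.2)
1/(f + j) = 1/(-2964751/2685 + 6601) = 1/(14758934/2685) = 2685/14758934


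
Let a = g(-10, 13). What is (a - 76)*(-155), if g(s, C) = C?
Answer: 9765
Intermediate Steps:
a = 13
(a - 76)*(-155) = (13 - 76)*(-155) = -63*(-155) = 9765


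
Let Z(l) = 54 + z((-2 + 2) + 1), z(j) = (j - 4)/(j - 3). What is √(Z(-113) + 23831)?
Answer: √95546/2 ≈ 154.55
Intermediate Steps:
z(j) = (-4 + j)/(-3 + j)
Z(l) = 111/2 (Z(l) = 54 + (-4 + ((-2 + 2) + 1))/(-3 + ((-2 + 2) + 1)) = 54 + (-4 + (0 + 1))/(-3 + (0 + 1)) = 54 + (-4 + 1)/(-3 + 1) = 54 - 3/(-2) = 54 - ½*(-3) = 54 + 3/2 = 111/2)
√(Z(-113) + 23831) = √(111/2 + 23831) = √(47773/2) = √95546/2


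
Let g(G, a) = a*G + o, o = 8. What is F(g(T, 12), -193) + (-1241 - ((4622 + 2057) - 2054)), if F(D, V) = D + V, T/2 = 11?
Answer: -5787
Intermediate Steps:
T = 22 (T = 2*11 = 22)
g(G, a) = 8 + G*a (g(G, a) = a*G + 8 = G*a + 8 = 8 + G*a)
F(g(T, 12), -193) + (-1241 - ((4622 + 2057) - 2054)) = ((8 + 22*12) - 193) + (-1241 - ((4622 + 2057) - 2054)) = ((8 + 264) - 193) + (-1241 - (6679 - 2054)) = (272 - 193) + (-1241 - 1*4625) = 79 + (-1241 - 4625) = 79 - 5866 = -5787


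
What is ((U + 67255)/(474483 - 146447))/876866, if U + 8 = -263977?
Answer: -98365/143821807588 ≈ -6.8394e-7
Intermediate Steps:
U = -263985 (U = -8 - 263977 = -263985)
((U + 67255)/(474483 - 146447))/876866 = ((-263985 + 67255)/(474483 - 146447))/876866 = -196730/328036*(1/876866) = -196730*1/328036*(1/876866) = -98365/164018*1/876866 = -98365/143821807588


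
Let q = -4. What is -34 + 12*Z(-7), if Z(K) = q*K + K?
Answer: 218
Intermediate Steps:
Z(K) = -3*K (Z(K) = -4*K + K = -3*K)
-34 + 12*Z(-7) = -34 + 12*(-3*(-7)) = -34 + 12*21 = -34 + 252 = 218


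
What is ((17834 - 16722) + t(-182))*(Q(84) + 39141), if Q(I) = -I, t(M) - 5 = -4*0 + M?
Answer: 36518295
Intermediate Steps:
t(M) = 5 + M (t(M) = 5 + (-4*0 + M) = 5 + (0 + M) = 5 + M)
((17834 - 16722) + t(-182))*(Q(84) + 39141) = ((17834 - 16722) + (5 - 182))*(-1*84 + 39141) = (1112 - 177)*(-84 + 39141) = 935*39057 = 36518295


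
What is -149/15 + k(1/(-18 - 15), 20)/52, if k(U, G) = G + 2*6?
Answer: -1817/195 ≈ -9.3179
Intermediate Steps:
k(U, G) = 12 + G (k(U, G) = G + 12 = 12 + G)
-149/15 + k(1/(-18 - 15), 20)/52 = -149/15 + (12 + 20)/52 = -149*1/15 + 32*(1/52) = -149/15 + 8/13 = -1817/195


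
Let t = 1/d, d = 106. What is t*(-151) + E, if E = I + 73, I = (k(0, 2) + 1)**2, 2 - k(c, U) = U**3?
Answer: 10237/106 ≈ 96.575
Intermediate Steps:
k(c, U) = 2 - U**3
t = 1/106 ≈ 0.0094340
I = 25 (I = ((2 - 1*2**3) + 1)**2 = ((2 - 1*8) + 1)**2 = ((2 - 8) + 1)**2 = (-6 + 1)**2 = (-5)**2 = 25)
E = 98 (E = 25 + 73 = 98)
t*(-151) + E = (1/106)*(-151) + 98 = -151/106 + 98 = 10237/106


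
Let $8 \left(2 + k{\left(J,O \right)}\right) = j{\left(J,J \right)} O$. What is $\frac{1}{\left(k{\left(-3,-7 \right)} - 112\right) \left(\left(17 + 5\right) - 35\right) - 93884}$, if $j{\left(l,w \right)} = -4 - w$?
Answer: $- \frac{8}{739307} \approx -1.0821 \cdot 10^{-5}$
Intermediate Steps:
$k{\left(J,O \right)} = -2 + \frac{O \left(-4 - J\right)}{8}$ ($k{\left(J,O \right)} = -2 + \frac{\left(-4 - J\right) O}{8} = -2 + \frac{O \left(-4 - J\right)}{8}$)
$\frac{1}{\left(k{\left(-3,-7 \right)} - 112\right) \left(\left(17 + 5\right) - 35\right) - 93884} = \frac{1}{\left(\left(-2 - - \frac{7 \left(4 - 3\right)}{8}\right) - 112\right) \left(\left(17 + 5\right) - 35\right) - 93884} = \frac{1}{\left(\left(-2 - \left(- \frac{7}{8}\right) 1\right) - 112\right) \left(22 - 35\right) - 93884} = \frac{1}{\left(\left(-2 + \frac{7}{8}\right) - 112\right) \left(-13\right) - 93884} = \frac{1}{\left(- \frac{9}{8} - 112\right) \left(-13\right) - 93884} = \frac{1}{\left(- \frac{905}{8}\right) \left(-13\right) - 93884} = \frac{1}{\frac{11765}{8} - 93884} = \frac{1}{- \frac{739307}{8}} = - \frac{8}{739307}$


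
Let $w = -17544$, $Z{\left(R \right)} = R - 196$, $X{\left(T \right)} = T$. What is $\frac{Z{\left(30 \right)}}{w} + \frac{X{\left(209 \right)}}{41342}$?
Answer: $\frac{2632367}{181326012} \approx 0.014517$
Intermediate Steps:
$Z{\left(R \right)} = -196 + R$
$\frac{Z{\left(30 \right)}}{w} + \frac{X{\left(209 \right)}}{41342} = \frac{-196 + 30}{-17544} + \frac{209}{41342} = \left(-166\right) \left(- \frac{1}{17544}\right) + 209 \cdot \frac{1}{41342} = \frac{83}{8772} + \frac{209}{41342} = \frac{2632367}{181326012}$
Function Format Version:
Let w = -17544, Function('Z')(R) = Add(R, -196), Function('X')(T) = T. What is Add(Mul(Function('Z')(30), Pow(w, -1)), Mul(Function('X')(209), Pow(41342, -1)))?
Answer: Rational(2632367, 181326012) ≈ 0.014517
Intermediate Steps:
Function('Z')(R) = Add(-196, R)
Add(Mul(Function('Z')(30), Pow(w, -1)), Mul(Function('X')(209), Pow(41342, -1))) = Add(Mul(Add(-196, 30), Pow(-17544, -1)), Mul(209, Pow(41342, -1))) = Add(Mul(-166, Rational(-1, 17544)), Mul(209, Rational(1, 41342))) = Add(Rational(83, 8772), Rational(209, 41342)) = Rational(2632367, 181326012)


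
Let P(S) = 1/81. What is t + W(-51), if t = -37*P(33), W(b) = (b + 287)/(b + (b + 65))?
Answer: -20485/2997 ≈ -6.8352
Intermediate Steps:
P(S) = 1/81
W(b) = (287 + b)/(65 + 2*b) (W(b) = (287 + b)/(b + (65 + b)) = (287 + b)/(65 + 2*b))
t = -37/81 (t = -37*1/81 = -37/81 ≈ -0.45679)
t + W(-51) = -37/81 + (287 - 51)/(65 + 2*(-51)) = -37/81 + 236/(65 - 102) = -37/81 + 236/(-37) = -37/81 - 1/37*236 = -37/81 - 236/37 = -20485/2997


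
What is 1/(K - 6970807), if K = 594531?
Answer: -1/6376276 ≈ -1.5683e-7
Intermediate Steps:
1/(K - 6970807) = 1/(594531 - 6970807) = 1/(-6376276) = -1/6376276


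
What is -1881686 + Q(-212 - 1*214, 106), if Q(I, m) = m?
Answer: -1881580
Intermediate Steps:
-1881686 + Q(-212 - 1*214, 106) = -1881686 + 106 = -1881580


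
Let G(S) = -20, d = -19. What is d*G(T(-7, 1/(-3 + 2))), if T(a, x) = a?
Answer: 380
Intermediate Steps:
d*G(T(-7, 1/(-3 + 2))) = -19*(-20) = 380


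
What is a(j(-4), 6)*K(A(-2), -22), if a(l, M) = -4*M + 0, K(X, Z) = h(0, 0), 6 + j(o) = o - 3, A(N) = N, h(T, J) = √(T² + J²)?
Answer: 0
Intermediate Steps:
h(T, J) = √(J² + T²)
j(o) = -9 + o (j(o) = -6 + (o - 3) = -6 + (-3 + o) = -9 + o)
K(X, Z) = 0 (K(X, Z) = √(0² + 0²) = √(0 + 0) = √0 = 0)
a(l, M) = -4*M
a(j(-4), 6)*K(A(-2), -22) = -4*6*0 = -24*0 = 0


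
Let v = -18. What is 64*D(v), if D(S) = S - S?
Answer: 0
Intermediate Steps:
D(S) = 0
64*D(v) = 64*0 = 0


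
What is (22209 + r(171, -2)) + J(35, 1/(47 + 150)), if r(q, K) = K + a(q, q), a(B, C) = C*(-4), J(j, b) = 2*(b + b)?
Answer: 4240035/197 ≈ 21523.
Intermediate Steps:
J(j, b) = 4*b (J(j, b) = 2*(2*b) = 4*b)
a(B, C) = -4*C
r(q, K) = K - 4*q
(22209 + r(171, -2)) + J(35, 1/(47 + 150)) = (22209 + (-2 - 4*171)) + 4/(47 + 150) = (22209 + (-2 - 684)) + 4/197 = (22209 - 686) + 4*(1/197) = 21523 + 4/197 = 4240035/197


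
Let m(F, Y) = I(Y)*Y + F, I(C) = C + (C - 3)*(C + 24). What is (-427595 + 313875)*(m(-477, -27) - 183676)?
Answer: 21135316880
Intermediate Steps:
I(C) = C + (-3 + C)*(24 + C)
m(F, Y) = F + Y*(-72 + Y**2 + 22*Y) (m(F, Y) = (-72 + Y**2 + 22*Y)*Y + F = Y*(-72 + Y**2 + 22*Y) + F = F + Y*(-72 + Y**2 + 22*Y))
(-427595 + 313875)*(m(-477, -27) - 183676) = (-427595 + 313875)*((-477 - 27*(-72 + (-27)**2 + 22*(-27))) - 183676) = -113720*((-477 - 27*(-72 + 729 - 594)) - 183676) = -113720*((-477 - 27*63) - 183676) = -113720*((-477 - 1701) - 183676) = -113720*(-2178 - 183676) = -113720*(-185854) = 21135316880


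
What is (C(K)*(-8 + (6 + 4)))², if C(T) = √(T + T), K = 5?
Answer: 40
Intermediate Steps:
C(T) = √2*√T (C(T) = √(2*T) = √2*√T)
(C(K)*(-8 + (6 + 4)))² = ((√2*√5)*(-8 + (6 + 4)))² = (√10*(-8 + 10))² = (√10*2)² = (2*√10)² = 40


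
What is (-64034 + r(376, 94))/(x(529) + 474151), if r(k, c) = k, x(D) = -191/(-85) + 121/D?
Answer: -2862381970/21320311039 ≈ -0.13426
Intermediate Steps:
x(D) = 191/85 + 121/D (x(D) = -191*(-1/85) + 121/D = 191/85 + 121/D)
(-64034 + r(376, 94))/(x(529) + 474151) = (-64034 + 376)/((191/85 + 121/529) + 474151) = -63658/((191/85 + 121*(1/529)) + 474151) = -63658/((191/85 + 121/529) + 474151) = -63658/(111324/44965 + 474151) = -63658/21320311039/44965 = -63658*44965/21320311039 = -2862381970/21320311039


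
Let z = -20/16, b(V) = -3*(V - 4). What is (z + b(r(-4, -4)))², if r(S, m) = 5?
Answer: 289/16 ≈ 18.063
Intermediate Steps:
b(V) = 12 - 3*V (b(V) = -3*(-4 + V) = 12 - 3*V)
z = -5/4 (z = -20*1/16 = -5/4 ≈ -1.2500)
(z + b(r(-4, -4)))² = (-5/4 + (12 - 3*5))² = (-5/4 + (12 - 15))² = (-5/4 - 3)² = (-17/4)² = 289/16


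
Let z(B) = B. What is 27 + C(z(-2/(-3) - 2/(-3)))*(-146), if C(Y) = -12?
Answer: 1779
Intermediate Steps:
27 + C(z(-2/(-3) - 2/(-3)))*(-146) = 27 - 12*(-146) = 27 + 1752 = 1779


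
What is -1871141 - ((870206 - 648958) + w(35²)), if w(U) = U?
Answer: -2093614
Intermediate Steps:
-1871141 - ((870206 - 648958) + w(35²)) = -1871141 - ((870206 - 648958) + 35²) = -1871141 - (221248 + 1225) = -1871141 - 1*222473 = -1871141 - 222473 = -2093614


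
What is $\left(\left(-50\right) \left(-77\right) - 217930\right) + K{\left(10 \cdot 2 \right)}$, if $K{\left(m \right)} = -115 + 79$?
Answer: $-214116$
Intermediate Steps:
$K{\left(m \right)} = -36$
$\left(\left(-50\right) \left(-77\right) - 217930\right) + K{\left(10 \cdot 2 \right)} = \left(\left(-50\right) \left(-77\right) - 217930\right) - 36 = \left(3850 - 217930\right) - 36 = -214080 - 36 = -214116$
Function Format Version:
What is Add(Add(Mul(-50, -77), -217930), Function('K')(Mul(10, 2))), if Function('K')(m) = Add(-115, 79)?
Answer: -214116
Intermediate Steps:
Function('K')(m) = -36
Add(Add(Mul(-50, -77), -217930), Function('K')(Mul(10, 2))) = Add(Add(Mul(-50, -77), -217930), -36) = Add(Add(3850, -217930), -36) = Add(-214080, -36) = -214116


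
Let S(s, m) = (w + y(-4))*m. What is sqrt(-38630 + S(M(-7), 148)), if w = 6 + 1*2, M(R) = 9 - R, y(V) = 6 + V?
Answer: 5*I*sqrt(1486) ≈ 192.74*I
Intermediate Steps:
w = 8 (w = 6 + 2 = 8)
S(s, m) = 10*m (S(s, m) = (8 + (6 - 4))*m = (8 + 2)*m = 10*m)
sqrt(-38630 + S(M(-7), 148)) = sqrt(-38630 + 10*148) = sqrt(-38630 + 1480) = sqrt(-37150) = 5*I*sqrt(1486)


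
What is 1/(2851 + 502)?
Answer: 1/3353 ≈ 0.00029824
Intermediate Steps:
1/(2851 + 502) = 1/3353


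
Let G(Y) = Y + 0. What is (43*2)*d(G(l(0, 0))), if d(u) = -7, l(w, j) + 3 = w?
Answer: -602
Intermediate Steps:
l(w, j) = -3 + w
G(Y) = Y
(43*2)*d(G(l(0, 0))) = (43*2)*(-7) = 86*(-7) = -602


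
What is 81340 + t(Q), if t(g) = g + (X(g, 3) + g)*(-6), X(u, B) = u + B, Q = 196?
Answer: 79166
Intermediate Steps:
X(u, B) = B + u
t(g) = -18 - 11*g (t(g) = g + ((3 + g) + g)*(-6) = g + (3 + 2*g)*(-6) = g + (-18 - 12*g) = -18 - 11*g)
81340 + t(Q) = 81340 + (-18 - 11*196) = 81340 + (-18 - 2156) = 81340 - 2174 = 79166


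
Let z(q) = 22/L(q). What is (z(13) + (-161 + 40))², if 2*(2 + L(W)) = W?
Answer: 1092025/81 ≈ 13482.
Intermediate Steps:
L(W) = -2 + W/2
z(q) = 22/(-2 + q/2)
(z(13) + (-161 + 40))² = (44/(-4 + 13) + (-161 + 40))² = (44/9 - 121)² = (-1045/9)² = 1092025/81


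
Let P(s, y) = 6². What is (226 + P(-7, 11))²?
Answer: 68644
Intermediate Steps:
P(s, y) = 36
(226 + P(-7, 11))² = (226 + 36)² = 262² = 68644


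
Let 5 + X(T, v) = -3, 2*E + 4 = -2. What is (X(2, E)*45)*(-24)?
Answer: 8640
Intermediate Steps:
E = -3 (E = -2 + (½)*(-2) = -2 - 1 = -3)
X(T, v) = -8 (X(T, v) = -5 - 3 = -8)
(X(2, E)*45)*(-24) = -8*45*(-24) = -360*(-24) = 8640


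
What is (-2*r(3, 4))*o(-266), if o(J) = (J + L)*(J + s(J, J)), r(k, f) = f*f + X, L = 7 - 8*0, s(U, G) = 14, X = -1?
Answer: -1958040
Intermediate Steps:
L = 7 (L = 7 + 0 = 7)
r(k, f) = -1 + f**2 (r(k, f) = f*f - 1 = f**2 - 1 = -1 + f**2)
o(J) = (7 + J)*(14 + J) (o(J) = (J + 7)*(J + 14) = (7 + J)*(14 + J))
(-2*r(3, 4))*o(-266) = (-2*(-1 + 4**2))*(98 + (-266)**2 + 21*(-266)) = (-2*(-1 + 16))*(98 + 70756 - 5586) = -2*15*65268 = -30*65268 = -1958040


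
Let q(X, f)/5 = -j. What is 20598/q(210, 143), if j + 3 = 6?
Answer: -6866/5 ≈ -1373.2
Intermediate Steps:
j = 3 (j = -3 + 6 = 3)
q(X, f) = -15 (q(X, f) = 5*(-1*3) = 5*(-3) = -15)
20598/q(210, 143) = 20598/(-15) = 20598*(-1/15) = -6866/5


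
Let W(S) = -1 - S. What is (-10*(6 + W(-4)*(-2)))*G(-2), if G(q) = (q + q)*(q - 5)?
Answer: 0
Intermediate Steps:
G(q) = 2*q*(-5 + q) (G(q) = (2*q)*(-5 + q) = 2*q*(-5 + q))
(-10*(6 + W(-4)*(-2)))*G(-2) = (-10*(6 + (-1 - 1*(-4))*(-2)))*(2*(-2)*(-5 - 2)) = (-10*(6 + (-1 + 4)*(-2)))*(2*(-2)*(-7)) = -10*(6 + 3*(-2))*28 = -10*(6 - 6)*28 = -10*0*28 = 0*28 = 0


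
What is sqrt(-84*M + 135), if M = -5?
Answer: sqrt(555) ≈ 23.558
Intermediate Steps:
sqrt(-84*M + 135) = sqrt(-84*(-5) + 135) = sqrt(420 + 135) = sqrt(555)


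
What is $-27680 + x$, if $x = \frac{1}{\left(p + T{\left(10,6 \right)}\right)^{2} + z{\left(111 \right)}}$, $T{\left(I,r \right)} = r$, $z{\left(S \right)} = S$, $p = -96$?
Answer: $- \frac{227280479}{8211} \approx -27680.0$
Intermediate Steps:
$x = \frac{1}{8211}$ ($x = \frac{1}{\left(-96 + 6\right)^{2} + 111} = \frac{1}{\left(-90\right)^{2} + 111} = \frac{1}{8100 + 111} = \frac{1}{8211} \approx 0.00012179$)
$-27680 + x = -27680 + \frac{1}{8211} = - \frac{227280479}{8211}$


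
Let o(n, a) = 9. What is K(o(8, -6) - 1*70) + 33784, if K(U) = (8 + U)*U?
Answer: 37017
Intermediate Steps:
K(U) = U*(8 + U)
K(o(8, -6) - 1*70) + 33784 = (9 - 1*70)*(8 + (9 - 1*70)) + 33784 = (9 - 70)*(8 + (9 - 70)) + 33784 = -61*(8 - 61) + 33784 = -61*(-53) + 33784 = 3233 + 33784 = 37017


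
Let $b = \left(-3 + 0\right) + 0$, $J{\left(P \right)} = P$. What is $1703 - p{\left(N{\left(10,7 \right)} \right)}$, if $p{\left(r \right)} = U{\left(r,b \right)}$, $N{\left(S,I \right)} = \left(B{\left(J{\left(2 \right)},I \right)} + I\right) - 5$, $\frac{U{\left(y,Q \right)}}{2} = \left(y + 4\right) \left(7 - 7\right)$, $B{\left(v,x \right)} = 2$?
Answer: $1703$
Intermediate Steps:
$b = -3$ ($b = -3 + 0 = -3$)
$U{\left(y,Q \right)} = 0$ ($U{\left(y,Q \right)} = 2 \left(y + 4\right) \left(7 - 7\right) = 2 \left(4 + y\right) 0 = 2 \cdot 0 = 0$)
$N{\left(S,I \right)} = -3 + I$ ($N{\left(S,I \right)} = \left(2 + I\right) - 5 = -3 + I$)
$p{\left(r \right)} = 0$
$1703 - p{\left(N{\left(10,7 \right)} \right)} = 1703 - 0 = 1703 + 0 = 1703$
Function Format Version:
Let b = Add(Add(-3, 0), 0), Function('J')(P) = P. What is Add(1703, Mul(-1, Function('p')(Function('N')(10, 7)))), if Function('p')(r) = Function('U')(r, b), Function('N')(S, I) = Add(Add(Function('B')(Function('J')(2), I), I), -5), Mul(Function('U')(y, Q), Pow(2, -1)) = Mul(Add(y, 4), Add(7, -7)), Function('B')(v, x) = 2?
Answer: 1703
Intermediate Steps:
b = -3 (b = Add(-3, 0) = -3)
Function('U')(y, Q) = 0 (Function('U')(y, Q) = Mul(2, Mul(Add(y, 4), Add(7, -7))) = Mul(2, Mul(Add(4, y), 0)) = Mul(2, 0) = 0)
Function('N')(S, I) = Add(-3, I) (Function('N')(S, I) = Add(Add(2, I), -5) = Add(-3, I))
Function('p')(r) = 0
Add(1703, Mul(-1, Function('p')(Function('N')(10, 7)))) = Add(1703, Mul(-1, 0)) = Add(1703, 0) = 1703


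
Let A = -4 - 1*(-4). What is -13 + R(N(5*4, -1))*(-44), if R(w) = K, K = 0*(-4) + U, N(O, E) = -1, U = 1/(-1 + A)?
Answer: 31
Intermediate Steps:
A = 0 (A = -4 + 4 = 0)
U = -1 (U = 1/(-1 + 0) = 1/(-1) = -1)
K = -1 (K = 0*(-4) - 1 = 0 - 1 = -1)
R(w) = -1
-13 + R(N(5*4, -1))*(-44) = -13 - 1*(-44) = -13 + 44 = 31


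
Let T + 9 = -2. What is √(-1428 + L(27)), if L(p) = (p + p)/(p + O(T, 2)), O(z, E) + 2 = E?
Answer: I*√1426 ≈ 37.762*I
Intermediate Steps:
T = -11 (T = -9 - 2 = -11)
O(z, E) = -2 + E
L(p) = 2 (L(p) = (p + p)/(p + (-2 + 2)) = (2*p)/(p + 0) = (2*p)/p = 2)
√(-1428 + L(27)) = √(-1428 + 2) = √(-1426) = I*√1426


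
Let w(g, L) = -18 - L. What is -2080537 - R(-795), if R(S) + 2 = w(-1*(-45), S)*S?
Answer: -1462820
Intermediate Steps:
R(S) = -2 + S*(-18 - S) (R(S) = -2 + (-18 - S)*S = -2 + S*(-18 - S))
-2080537 - R(-795) = -2080537 - (-2 - 1*(-795)*(18 - 795)) = -2080537 - (-2 - 1*(-795)*(-777)) = -2080537 - (-2 - 617715) = -2080537 - 1*(-617717) = -2080537 + 617717 = -1462820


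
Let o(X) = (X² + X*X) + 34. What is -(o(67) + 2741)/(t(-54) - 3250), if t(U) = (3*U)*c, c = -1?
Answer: 11753/3088 ≈ 3.8060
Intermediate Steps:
t(U) = -3*U (t(U) = (3*U)*(-1) = -3*U)
o(X) = 34 + 2*X² (o(X) = (X² + X²) + 34 = 2*X² + 34 = 34 + 2*X²)
-(o(67) + 2741)/(t(-54) - 3250) = -((34 + 2*67²) + 2741)/(-3*(-54) - 3250) = -((34 + 2*4489) + 2741)/(162 - 3250) = -((34 + 8978) + 2741)/(-3088) = -(9012 + 2741)*(-1)/3088 = -11753*(-1)/3088 = -1*(-11753/3088) = 11753/3088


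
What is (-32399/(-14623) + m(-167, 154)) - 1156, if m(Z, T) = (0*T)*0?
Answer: -16871789/14623 ≈ -1153.8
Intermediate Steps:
m(Z, T) = 0 (m(Z, T) = 0*0 = 0)
(-32399/(-14623) + m(-167, 154)) - 1156 = (-32399/(-14623) + 0) - 1156 = (-32399*(-1/14623) + 0) - 1156 = (32399/14623 + 0) - 1156 = 32399/14623 - 1156 = -16871789/14623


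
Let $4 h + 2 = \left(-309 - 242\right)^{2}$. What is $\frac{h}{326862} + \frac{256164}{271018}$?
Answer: $\frac{208600951627}{177170971032} \approx 1.1774$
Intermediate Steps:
$h = \frac{303599}{4}$ ($h = - \frac{1}{2} + \frac{\left(-309 - 242\right)^{2}}{4} = - \frac{1}{2} + \frac{\left(-551\right)^{2}}{4} = - \frac{1}{2} + \frac{1}{4} \cdot 303601 = - \frac{1}{2} + \frac{303601}{4} = \frac{303599}{4} \approx 75900.0$)
$\frac{h}{326862} + \frac{256164}{271018} = \frac{303599}{4 \cdot 326862} + \frac{256164}{271018} = \frac{303599}{4} \cdot \frac{1}{326862} + 256164 \cdot \frac{1}{271018} = \frac{303599}{1307448} + \frac{128082}{135509} = \frac{208600951627}{177170971032}$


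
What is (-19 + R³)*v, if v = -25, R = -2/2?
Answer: 500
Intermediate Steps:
R = -1 (R = -2*½ = -1)
(-19 + R³)*v = (-19 + (-1)³)*(-25) = (-19 - 1)*(-25) = -20*(-25) = 500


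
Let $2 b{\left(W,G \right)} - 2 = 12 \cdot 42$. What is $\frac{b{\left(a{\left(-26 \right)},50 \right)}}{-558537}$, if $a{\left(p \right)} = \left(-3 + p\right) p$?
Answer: $- \frac{253}{558537} \approx -0.00045297$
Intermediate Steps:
$a{\left(p \right)} = p \left(-3 + p\right)$
$b{\left(W,G \right)} = 253$ ($b{\left(W,G \right)} = 1 + \frac{12 \cdot 42}{2} = 1 + \frac{1}{2} \cdot 504 = 1 + 252 = 253$)
$\frac{b{\left(a{\left(-26 \right)},50 \right)}}{-558537} = \frac{253}{-558537} = 253 \left(- \frac{1}{558537}\right) = - \frac{253}{558537}$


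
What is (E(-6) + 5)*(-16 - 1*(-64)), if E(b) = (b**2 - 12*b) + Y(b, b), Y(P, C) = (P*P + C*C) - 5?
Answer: 8640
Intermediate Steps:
Y(P, C) = -5 + C**2 + P**2 (Y(P, C) = (P**2 + C**2) - 5 = (C**2 + P**2) - 5 = -5 + C**2 + P**2)
E(b) = -5 - 12*b + 3*b**2 (E(b) = (b**2 - 12*b) + (-5 + b**2 + b**2) = (b**2 - 12*b) + (-5 + 2*b**2) = -5 - 12*b + 3*b**2)
(E(-6) + 5)*(-16 - 1*(-64)) = ((-5 - 12*(-6) + 3*(-6)**2) + 5)*(-16 - 1*(-64)) = ((-5 + 72 + 3*36) + 5)*(-16 + 64) = ((-5 + 72 + 108) + 5)*48 = (175 + 5)*48 = 180*48 = 8640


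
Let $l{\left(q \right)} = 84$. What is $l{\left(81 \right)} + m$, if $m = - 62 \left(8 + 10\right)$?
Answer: $-1032$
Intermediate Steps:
$m = -1116$ ($m = \left(-62\right) 18 = -1116$)
$l{\left(81 \right)} + m = 84 - 1116 = -1032$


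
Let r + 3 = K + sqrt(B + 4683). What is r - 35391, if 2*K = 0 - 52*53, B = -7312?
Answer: -36772 + I*sqrt(2629) ≈ -36772.0 + 51.274*I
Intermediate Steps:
K = -1378 (K = (0 - 52*53)/2 = (0 - 2756)/2 = (1/2)*(-2756) = -1378)
r = -1381 + I*sqrt(2629) (r = -3 + (-1378 + sqrt(-7312 + 4683)) = -3 + (-1378 + sqrt(-2629)) = -3 + (-1378 + I*sqrt(2629)) = -1381 + I*sqrt(2629) ≈ -1381.0 + 51.274*I)
r - 35391 = (-1381 + I*sqrt(2629)) - 35391 = -36772 + I*sqrt(2629)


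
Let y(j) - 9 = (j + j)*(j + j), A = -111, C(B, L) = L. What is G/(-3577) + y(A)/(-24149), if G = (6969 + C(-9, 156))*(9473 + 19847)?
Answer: -5045023166061/86380973 ≈ -58404.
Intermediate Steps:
y(j) = 9 + 4*j**2 (y(j) = 9 + (j + j)*(j + j) = 9 + (2*j)*(2*j) = 9 + 4*j**2)
G = 208905000 (G = (6969 + 156)*(9473 + 19847) = 7125*29320 = 208905000)
G/(-3577) + y(A)/(-24149) = 208905000/(-3577) + (9 + 4*(-111)**2)/(-24149) = 208905000*(-1/3577) + (9 + 4*12321)*(-1/24149) = -208905000/3577 + (9 + 49284)*(-1/24149) = -208905000/3577 + 49293*(-1/24149) = -208905000/3577 - 49293/24149 = -5045023166061/86380973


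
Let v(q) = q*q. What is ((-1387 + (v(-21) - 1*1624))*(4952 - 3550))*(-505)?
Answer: 1819585700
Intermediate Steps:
v(q) = q**2
((-1387 + (v(-21) - 1*1624))*(4952 - 3550))*(-505) = ((-1387 + ((-21)**2 - 1*1624))*(4952 - 3550))*(-505) = ((-1387 + (441 - 1624))*1402)*(-505) = ((-1387 - 1183)*1402)*(-505) = -2570*1402*(-505) = -3603140*(-505) = 1819585700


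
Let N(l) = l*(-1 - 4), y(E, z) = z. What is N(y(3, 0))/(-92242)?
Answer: 0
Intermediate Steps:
N(l) = -5*l (N(l) = l*(-5) = -5*l)
N(y(3, 0))/(-92242) = -5*0/(-92242) = 0*(-1/92242) = 0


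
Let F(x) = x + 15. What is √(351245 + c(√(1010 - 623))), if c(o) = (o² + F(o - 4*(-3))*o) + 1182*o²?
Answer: √(809453 + 81*√43) ≈ 899.99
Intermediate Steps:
F(x) = 15 + x
c(o) = 1183*o² + o*(27 + o) (c(o) = (o² + (15 + (o - 4*(-3)))*o) + 1182*o² = (o² + (15 + (o + 12))*o) + 1182*o² = (o² + (15 + (12 + o))*o) + 1182*o² = (o² + (27 + o)*o) + 1182*o² = (o² + o*(27 + o)) + 1182*o² = 1183*o² + o*(27 + o))
√(351245 + c(√(1010 - 623))) = √(351245 + √(1010 - 623)*(27 + 1184*√(1010 - 623))) = √(351245 + √387*(27 + 1184*√387)) = √(351245 + (3*√43)*(27 + 1184*(3*√43))) = √(351245 + (3*√43)*(27 + 3552*√43)) = √(351245 + 3*√43*(27 + 3552*√43))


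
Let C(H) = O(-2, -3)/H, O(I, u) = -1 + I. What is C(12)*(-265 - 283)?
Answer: 137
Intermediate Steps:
C(H) = -3/H (C(H) = (-1 - 2)/H = -3/H)
C(12)*(-265 - 283) = (-3/12)*(-265 - 283) = -3*1/12*(-548) = -¼*(-548) = 137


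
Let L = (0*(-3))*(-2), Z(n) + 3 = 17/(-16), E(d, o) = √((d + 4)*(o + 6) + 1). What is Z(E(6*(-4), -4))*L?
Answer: 0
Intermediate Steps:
E(d, o) = √(1 + (4 + d)*(6 + o)) (E(d, o) = √((4 + d)*(6 + o) + 1) = √(1 + (4 + d)*(6 + o)))
Z(n) = -65/16 (Z(n) = -3 + 17/(-16) = -3 + 17*(-1/16) = -3 - 17/16 = -65/16)
L = 0 (L = 0*(-2) = 0)
Z(E(6*(-4), -4))*L = -65/16*0 = 0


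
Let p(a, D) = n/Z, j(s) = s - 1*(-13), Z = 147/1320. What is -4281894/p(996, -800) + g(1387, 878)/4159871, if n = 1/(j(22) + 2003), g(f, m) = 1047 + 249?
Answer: -444688648521396687/457585810 ≈ -9.7181e+8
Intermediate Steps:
Z = 49/440 (Z = 147*(1/1320) = 49/440 ≈ 0.11136)
g(f, m) = 1296
j(s) = 13 + s (j(s) = s + 13 = 13 + s)
n = 1/2038 (n = 1/((13 + 22) + 2003) = 1/(35 + 2003) = 1/2038 ≈ 0.00049068)
p(a, D) = 220/49931 (p(a, D) = 1/(2038*(49/440)) = (1/2038)*(440/49) = 220/49931)
-4281894/p(996, -800) + g(1387, 878)/4159871 = -4281894/220/49931 + 1296/4159871 = -4281894*49931/220 + 1296*(1/4159871) = -106899624657/110 + 1296/4159871 = -444688648521396687/457585810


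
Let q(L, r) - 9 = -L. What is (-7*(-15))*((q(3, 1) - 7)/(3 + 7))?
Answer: -21/2 ≈ -10.500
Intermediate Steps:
q(L, r) = 9 - L
(-7*(-15))*((q(3, 1) - 7)/(3 + 7)) = (-7*(-15))*(((9 - 1*3) - 7)/(3 + 7)) = 105*(((9 - 3) - 7)/10) = 105*((6 - 7)*(⅒)) = 105*(-1*⅒) = 105*(-⅒) = -21/2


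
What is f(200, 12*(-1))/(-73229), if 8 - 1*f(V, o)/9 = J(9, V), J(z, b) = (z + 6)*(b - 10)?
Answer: 25578/73229 ≈ 0.34929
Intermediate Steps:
J(z, b) = (-10 + b)*(6 + z) (J(z, b) = (6 + z)*(-10 + b) = (-10 + b)*(6 + z))
f(V, o) = 1422 - 135*V (f(V, o) = 72 - 9*(-60 - 10*9 + 6*V + V*9) = 72 - 9*(-60 - 90 + 6*V + 9*V) = 72 - 9*(-150 + 15*V) = 72 + (1350 - 135*V) = 1422 - 135*V)
f(200, 12*(-1))/(-73229) = (1422 - 135*200)/(-73229) = (1422 - 27000)*(-1/73229) = -25578*(-1/73229) = 25578/73229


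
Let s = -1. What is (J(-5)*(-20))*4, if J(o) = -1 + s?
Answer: 160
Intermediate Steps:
J(o) = -2 (J(o) = -1 - 1 = -2)
(J(-5)*(-20))*4 = -2*(-20)*4 = 40*4 = 160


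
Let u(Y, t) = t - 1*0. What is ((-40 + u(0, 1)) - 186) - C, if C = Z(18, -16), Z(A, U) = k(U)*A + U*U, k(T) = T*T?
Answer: -5089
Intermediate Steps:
u(Y, t) = t (u(Y, t) = t + 0 = t)
k(T) = T²
Z(A, U) = U² + A*U² (Z(A, U) = U²*A + U*U = A*U² + U² = U² + A*U²)
C = 4864 (C = (-16)²*(1 + 18) = 256*19 = 4864)
((-40 + u(0, 1)) - 186) - C = ((-40 + 1) - 186) - 1*4864 = (-39 - 186) - 4864 = -225 - 4864 = -5089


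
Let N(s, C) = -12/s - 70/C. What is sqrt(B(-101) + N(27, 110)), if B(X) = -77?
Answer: I*sqrt(85030)/33 ≈ 8.8363*I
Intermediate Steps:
N(s, C) = -70/C - 12/s
sqrt(B(-101) + N(27, 110)) = sqrt(-77 + (-70/110 - 12/27)) = sqrt(-77 + (-70*1/110 - 12*1/27)) = sqrt(-77 + (-7/11 - 4/9)) = sqrt(-77 - 107/99) = sqrt(-7730/99) = I*sqrt(85030)/33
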